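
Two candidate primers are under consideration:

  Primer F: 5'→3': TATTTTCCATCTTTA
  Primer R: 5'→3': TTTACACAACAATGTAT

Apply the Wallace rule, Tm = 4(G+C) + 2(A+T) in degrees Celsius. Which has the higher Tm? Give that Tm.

Primer R, 42°C

Primer F: A+T=12, G+C=3 → Tm = 2(12)+4(3) = 36°C
Primer R: A+T=13, G+C=4 → Tm = 2(13)+4(4) = 42°C
36°C vs 42°C → primer R is higher.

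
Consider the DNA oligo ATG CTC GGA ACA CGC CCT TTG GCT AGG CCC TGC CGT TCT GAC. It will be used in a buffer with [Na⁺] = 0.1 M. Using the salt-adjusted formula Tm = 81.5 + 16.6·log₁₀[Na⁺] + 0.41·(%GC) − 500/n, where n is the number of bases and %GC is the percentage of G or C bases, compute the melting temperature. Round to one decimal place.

78.4°C

Length n = 42. Base counts: A=6, G=11, T=10, C=15
G+C = 26, so %GC = 26/42 × 100 = 61.905%
Salt term: 16.6 × (-1) = -16.6
GC term: 0.41 × 61.905 = 25.381; length term: −500/42 = −11.905
Tm = 81.5 + (-16.6) + 25.381 − 11.905 = 78.376 → 78.4°C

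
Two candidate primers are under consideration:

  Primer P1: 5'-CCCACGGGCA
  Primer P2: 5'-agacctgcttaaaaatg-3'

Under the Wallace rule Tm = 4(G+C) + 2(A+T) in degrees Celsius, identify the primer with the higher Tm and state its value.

Primer P1: A+T=2, G+C=8 → Tm = 2(2)+4(8) = 36°C
Primer P2: A+T=11, G+C=6 → Tm = 2(11)+4(6) = 46°C
36°C vs 46°C → primer P2 is higher.

Primer P2, 46°C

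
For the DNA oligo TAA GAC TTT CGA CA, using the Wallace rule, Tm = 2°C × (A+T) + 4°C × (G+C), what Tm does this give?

T=4, C=3, A=5, G=2
AT pairs contribute 9, GC pairs contribute 5.
Tm = 2(9) + 4(5) = 18 + 20 = 38°C

38°C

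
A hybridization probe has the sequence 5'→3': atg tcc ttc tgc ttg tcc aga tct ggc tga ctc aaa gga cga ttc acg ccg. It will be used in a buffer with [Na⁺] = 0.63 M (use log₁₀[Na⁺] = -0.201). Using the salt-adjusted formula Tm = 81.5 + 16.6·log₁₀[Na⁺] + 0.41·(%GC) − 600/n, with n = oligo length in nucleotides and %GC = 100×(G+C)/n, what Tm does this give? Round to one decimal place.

Length n = 51. Counting bases: T=14, C=15, G=12, A=10
G+C = 27, so %GC = 27/51 × 100 = 52.941%
Salt term: 16.6 × (-0.201) = -3.337
GC term: 0.41 × 52.941 = 21.706; length term: −600/51 = −11.765
Tm = 81.5 + (-3.337) + 21.706 − 11.765 = 88.104 → 88.1°C

88.1°C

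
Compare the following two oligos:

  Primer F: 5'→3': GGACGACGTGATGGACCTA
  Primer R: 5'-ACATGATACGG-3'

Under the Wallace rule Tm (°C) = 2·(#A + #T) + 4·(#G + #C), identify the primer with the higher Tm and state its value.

Primer F: A+T=8, G+C=11 → Tm = 2(8)+4(11) = 60°C
Primer R: A+T=6, G+C=5 → Tm = 2(6)+4(5) = 32°C
60°C vs 32°C → primer F is higher.

Primer F, 60°C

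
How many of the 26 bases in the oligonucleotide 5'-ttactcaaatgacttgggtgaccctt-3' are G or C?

11

Counting bases: G=5, A=6, C=6, T=9
Total G or C: 5 + 6 = 11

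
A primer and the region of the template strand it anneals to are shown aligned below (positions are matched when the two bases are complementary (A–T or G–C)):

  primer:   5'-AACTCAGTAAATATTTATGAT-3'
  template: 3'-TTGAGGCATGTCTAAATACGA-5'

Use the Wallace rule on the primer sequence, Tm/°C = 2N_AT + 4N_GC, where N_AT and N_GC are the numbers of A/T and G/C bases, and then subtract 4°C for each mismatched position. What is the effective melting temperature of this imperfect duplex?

Primer base counts: A=9, T=8, G=2, C=2 → A+T=17, G+C=4
Perfect-match Tm = 2(17) + 4(4) = 34 + 16 = 50°C
Mismatches (positions where the bases are not complementary): 4 (at positions 6, 10, 12, 20)
Effective Tm = 50 − 4×4 = 50 − 16 = 34°C

34°C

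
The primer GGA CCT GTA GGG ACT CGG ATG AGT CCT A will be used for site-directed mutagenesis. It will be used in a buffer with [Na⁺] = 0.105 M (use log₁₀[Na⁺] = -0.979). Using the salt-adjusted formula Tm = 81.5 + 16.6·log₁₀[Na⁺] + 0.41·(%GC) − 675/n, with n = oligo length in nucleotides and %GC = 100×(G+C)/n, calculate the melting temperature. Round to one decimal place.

64.6°C

Length n = 28. Scanning the sequence gives A=6, C=6, G=10, T=6.
G+C = 16, so %GC = 16/28 × 100 = 57.143%
Salt term: 16.6 × (-0.979) = -16.251
GC term: 0.41 × 57.143 = 23.429; length term: −675/28 = −24.107
Tm = 81.5 + (-16.251) + 23.429 − 24.107 = 64.571 → 64.6°C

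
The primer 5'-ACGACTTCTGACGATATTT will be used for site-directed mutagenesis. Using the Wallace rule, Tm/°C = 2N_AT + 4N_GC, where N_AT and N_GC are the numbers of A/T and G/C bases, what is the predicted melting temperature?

52°C

Base counts: T=7, C=4, G=3, A=5
So N_AT = 12 and N_GC = 7.
Tm = 4·7 + 2·12 = 28 + 24 = 52°C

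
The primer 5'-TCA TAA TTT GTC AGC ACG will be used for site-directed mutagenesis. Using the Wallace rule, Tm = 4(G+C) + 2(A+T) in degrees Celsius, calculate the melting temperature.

Base counts: C=4, T=6, G=3, A=5
So N_AT = 11 and N_GC = 7.
Tm = 2×11 + 4×7 = 50°C

50°C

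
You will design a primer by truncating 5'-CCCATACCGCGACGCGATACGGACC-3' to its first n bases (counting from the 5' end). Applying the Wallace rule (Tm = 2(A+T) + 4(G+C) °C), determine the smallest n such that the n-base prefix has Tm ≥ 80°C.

n = 24

First 23 bases: CCCATACCGCGACGCGATACGGA → Tm = 76°C (< 80°C)
First 24 bases: CCCATACCGCGACGCGATACGGAC → Tm = 80°C (≥ 80°C)
Since every base adds ≥2°C, Tm only increases with n, so the threshold is first crossed at n = 24.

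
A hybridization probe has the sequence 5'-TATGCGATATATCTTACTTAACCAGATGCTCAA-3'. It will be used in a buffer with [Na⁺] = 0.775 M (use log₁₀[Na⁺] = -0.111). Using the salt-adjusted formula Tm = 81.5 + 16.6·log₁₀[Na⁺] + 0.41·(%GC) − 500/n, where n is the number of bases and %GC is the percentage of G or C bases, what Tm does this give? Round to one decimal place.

78.2°C

Length n = 33. Scanning the sequence gives A=11, T=11, G=4, C=7.
G+C = 11, so %GC = 11/33 × 100 = 33.333%
Salt term: 16.6 × (-0.111) = -1.843
GC term: 0.41 × 33.333 = 13.667; length term: −500/33 = −15.152
Tm = 81.5 + (-1.843) + 13.667 − 15.152 = 78.172 → 78.2°C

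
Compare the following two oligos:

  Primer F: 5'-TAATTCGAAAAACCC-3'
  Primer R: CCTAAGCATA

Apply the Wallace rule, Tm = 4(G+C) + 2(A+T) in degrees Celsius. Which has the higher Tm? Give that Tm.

Primer F, 40°C

Primer F: A+T=10, G+C=5 → Tm = 2(10)+4(5) = 40°C
Primer R: A+T=6, G+C=4 → Tm = 2(6)+4(4) = 28°C
40°C vs 28°C → primer F is higher.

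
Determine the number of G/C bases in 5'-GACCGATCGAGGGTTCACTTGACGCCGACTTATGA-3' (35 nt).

Base counts: G=10, A=8, C=9, T=8
Total G or C: 10 + 9 = 19

19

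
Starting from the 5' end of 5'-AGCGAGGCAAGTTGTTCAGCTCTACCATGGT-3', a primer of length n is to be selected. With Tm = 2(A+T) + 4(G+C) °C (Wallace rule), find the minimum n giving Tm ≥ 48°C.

n = 16

First 15 bases: AGCGAGGCAAGTTGT → Tm = 46°C (< 48°C)
First 16 bases: AGCGAGGCAAGTTGTT → Tm = 48°C (≥ 48°C)
Each additional base adds 2°C (A/T) or 4°C (G/C), so Tm is non-decreasing in n; n = 16 is the first length to reach 48°C.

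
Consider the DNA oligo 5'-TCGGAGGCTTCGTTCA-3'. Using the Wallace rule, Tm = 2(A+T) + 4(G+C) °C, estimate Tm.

50°C

T=5, G=5, A=2, C=4
So N_AT = 7 and N_GC = 9.
Tm = 4·9 + 2·7 = 36 + 14 = 50°C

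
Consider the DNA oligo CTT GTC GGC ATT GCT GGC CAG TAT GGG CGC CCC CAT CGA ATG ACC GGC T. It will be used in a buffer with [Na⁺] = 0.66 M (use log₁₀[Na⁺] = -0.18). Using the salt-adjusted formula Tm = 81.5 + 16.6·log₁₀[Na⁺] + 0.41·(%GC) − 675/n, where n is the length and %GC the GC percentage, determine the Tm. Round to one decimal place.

Length n = 49. Counting bases: A=7, G=15, C=16, T=11
G+C = 31, so %GC = 31/49 × 100 = 63.265%
Salt term: 16.6 × (-0.18) = -2.988
GC term: 0.41 × 63.265 = 25.939; length term: −675/49 = −13.776
Tm = 81.5 + (-2.988) + 25.939 − 13.776 = 90.675 → 90.7°C

90.7°C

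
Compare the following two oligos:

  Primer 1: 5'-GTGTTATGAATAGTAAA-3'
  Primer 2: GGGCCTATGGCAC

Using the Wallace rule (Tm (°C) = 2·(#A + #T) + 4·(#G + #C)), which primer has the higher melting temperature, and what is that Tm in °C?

Primer 2, 44°C

Primer 1: A+T=13, G+C=4 → Tm = 2(13)+4(4) = 42°C
Primer 2: A+T=4, G+C=9 → Tm = 2(4)+4(9) = 44°C
42°C vs 44°C → primer 2 is higher.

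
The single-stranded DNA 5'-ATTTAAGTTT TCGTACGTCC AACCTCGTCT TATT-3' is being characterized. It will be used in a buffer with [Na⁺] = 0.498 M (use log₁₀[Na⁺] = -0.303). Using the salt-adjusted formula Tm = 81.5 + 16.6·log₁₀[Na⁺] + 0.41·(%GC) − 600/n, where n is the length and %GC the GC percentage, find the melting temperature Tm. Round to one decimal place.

73.3°C

Length n = 34. Scanning the sequence gives T=15, C=8, A=7, G=4.
G+C = 12, so %GC = 12/34 × 100 = 35.294%
Salt term: 16.6 × (-0.303) = -5.03
GC term: 0.41 × 35.294 = 14.471; length term: −600/34 = −17.647
Tm = 81.5 + (-5.03) + 14.471 − 17.647 = 73.294 → 73.3°C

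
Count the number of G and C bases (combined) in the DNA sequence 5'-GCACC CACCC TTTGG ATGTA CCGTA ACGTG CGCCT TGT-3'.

Counting bases: C=13, T=10, A=6, G=9
G+C = 9 + 13 = 22

22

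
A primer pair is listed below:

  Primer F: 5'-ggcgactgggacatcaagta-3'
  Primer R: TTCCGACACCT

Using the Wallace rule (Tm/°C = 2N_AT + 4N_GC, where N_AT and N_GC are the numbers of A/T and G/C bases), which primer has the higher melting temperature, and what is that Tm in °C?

Primer F, 62°C

Primer F: A+T=9, G+C=11 → Tm = 2(9)+4(11) = 62°C
Primer R: A+T=5, G+C=6 → Tm = 2(5)+4(6) = 34°C
62°C vs 34°C → primer F is higher.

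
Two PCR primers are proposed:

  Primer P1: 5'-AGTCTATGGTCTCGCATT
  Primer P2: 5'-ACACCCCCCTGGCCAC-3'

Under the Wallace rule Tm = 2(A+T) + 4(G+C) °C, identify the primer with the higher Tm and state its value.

Primer P2, 56°C

Primer P1: A+T=10, G+C=8 → Tm = 2(10)+4(8) = 52°C
Primer P2: A+T=4, G+C=12 → Tm = 2(4)+4(12) = 56°C
52°C vs 56°C → primer P2 is higher.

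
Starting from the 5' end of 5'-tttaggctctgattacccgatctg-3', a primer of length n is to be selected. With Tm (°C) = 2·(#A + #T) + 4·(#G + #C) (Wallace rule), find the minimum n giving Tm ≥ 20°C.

First 6 bases: TTTAGG → Tm = 16°C (< 20°C)
First 7 bases: TTTAGGC → Tm = 20°C (≥ 20°C)
Each additional base adds 2°C (A/T) or 4°C (G/C), so Tm is non-decreasing in n; n = 7 is the first length to reach 20°C.

n = 7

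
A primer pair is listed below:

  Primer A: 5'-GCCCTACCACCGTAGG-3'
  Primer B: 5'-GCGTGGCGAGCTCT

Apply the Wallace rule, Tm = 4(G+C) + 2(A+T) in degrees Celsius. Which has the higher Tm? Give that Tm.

Primer A, 54°C

Primer A: A+T=5, G+C=11 → Tm = 2(5)+4(11) = 54°C
Primer B: A+T=4, G+C=10 → Tm = 2(4)+4(10) = 48°C
54°C vs 48°C → primer A is higher.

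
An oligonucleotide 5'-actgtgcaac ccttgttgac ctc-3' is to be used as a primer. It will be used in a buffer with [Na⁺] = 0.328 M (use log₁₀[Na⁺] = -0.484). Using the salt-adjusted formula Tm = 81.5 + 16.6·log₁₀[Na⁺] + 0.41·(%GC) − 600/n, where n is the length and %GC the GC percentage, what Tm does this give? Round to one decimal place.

68.8°C

Length n = 23. Counting bases: C=8, G=4, T=7, A=4
G+C = 12, so %GC = 12/23 × 100 = 52.174%
Salt term: 16.6 × (-0.484) = -8.034
GC term: 0.41 × 52.174 = 21.391; length term: −600/23 = −26.087
Tm = 81.5 + (-8.034) + 21.391 − 26.087 = 68.77 → 68.8°C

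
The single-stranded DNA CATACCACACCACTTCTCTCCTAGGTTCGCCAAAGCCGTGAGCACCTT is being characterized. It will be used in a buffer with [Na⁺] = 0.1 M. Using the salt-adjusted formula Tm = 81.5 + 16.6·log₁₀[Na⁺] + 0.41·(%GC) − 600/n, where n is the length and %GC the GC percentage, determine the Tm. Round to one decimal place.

74.6°C

Length n = 48. Counting bases: T=11, G=7, C=19, A=11
G+C = 26, so %GC = 26/48 × 100 = 54.167%
Salt term: 16.6 × (-1) = -16.6
GC term: 0.41 × 54.167 = 22.208; length term: −600/48 = −12.5
Tm = 81.5 + (-16.6) + 22.208 − 12.5 = 74.608 → 74.6°C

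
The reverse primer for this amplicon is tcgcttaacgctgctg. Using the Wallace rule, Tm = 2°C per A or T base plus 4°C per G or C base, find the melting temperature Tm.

Base counts: A=2, G=4, T=5, C=5
So N_AT = 7 and N_GC = 9.
Tm = 4·9 + 2·7 = 36 + 14 = 50°C

50°C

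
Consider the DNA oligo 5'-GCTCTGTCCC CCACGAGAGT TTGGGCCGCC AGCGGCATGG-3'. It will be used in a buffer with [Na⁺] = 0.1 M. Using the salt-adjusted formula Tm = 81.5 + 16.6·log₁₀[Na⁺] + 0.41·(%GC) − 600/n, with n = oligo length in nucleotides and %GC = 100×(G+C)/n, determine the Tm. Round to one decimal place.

Length n = 40. Counting bases: C=14, G=14, T=7, A=5
G+C = 28, so %GC = 28/40 × 100 = 70%
Salt term: 16.6 × (-1) = -16.6
GC term: 0.41 × 70 = 28.7; length term: −600/40 = −15
Tm = 81.5 + (-16.6) + 28.7 − 15 = 78.6 → 78.6°C

78.6°C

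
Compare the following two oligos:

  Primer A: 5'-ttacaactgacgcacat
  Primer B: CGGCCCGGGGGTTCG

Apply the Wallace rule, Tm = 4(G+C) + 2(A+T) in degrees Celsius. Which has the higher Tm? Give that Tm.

Primer A: A+T=10, G+C=7 → Tm = 2(10)+4(7) = 48°C
Primer B: A+T=2, G+C=13 → Tm = 2(2)+4(13) = 56°C
48°C vs 56°C → primer B is higher.

Primer B, 56°C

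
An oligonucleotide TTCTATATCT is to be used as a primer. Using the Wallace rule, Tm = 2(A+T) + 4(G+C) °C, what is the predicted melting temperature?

Scanning the sequence gives C=2, A=2, T=6, G=0.
A+T = 8, G+C = 2
Tm = 2(8) + 4(2) = 16 + 8 = 24°C

24°C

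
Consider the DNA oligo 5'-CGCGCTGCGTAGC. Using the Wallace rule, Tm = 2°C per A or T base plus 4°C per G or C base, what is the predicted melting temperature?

46°C

Base counts: A=1, T=2, C=5, G=5
So N_AT = 3 and N_GC = 10.
Tm = 2×3 + 4×10 = 46°C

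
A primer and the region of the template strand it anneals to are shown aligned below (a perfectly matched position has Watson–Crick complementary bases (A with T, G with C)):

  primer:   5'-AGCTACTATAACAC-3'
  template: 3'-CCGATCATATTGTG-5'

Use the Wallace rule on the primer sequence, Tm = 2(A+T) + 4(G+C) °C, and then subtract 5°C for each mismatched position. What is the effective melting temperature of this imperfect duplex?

28°C

Primer base counts: A=6, T=3, G=1, C=4 → A+T=9, G+C=5
Perfect-match Tm = 2(9) + 4(5) = 18 + 20 = 38°C
Mismatches (positions where the bases are not complementary): 2 (at positions 1, 6)
Effective Tm = 38 − 2×5 = 38 − 10 = 28°C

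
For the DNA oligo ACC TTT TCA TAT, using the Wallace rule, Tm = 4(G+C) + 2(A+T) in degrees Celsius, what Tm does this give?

Counting bases: T=6, C=3, G=0, A=3
A+T = 9, G+C = 3
Tm = 2(9) + 4(3) = 18 + 12 = 30°C

30°C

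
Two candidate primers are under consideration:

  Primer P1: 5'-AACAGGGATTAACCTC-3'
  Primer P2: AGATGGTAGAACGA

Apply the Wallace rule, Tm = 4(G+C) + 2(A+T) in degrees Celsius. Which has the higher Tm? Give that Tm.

Primer P1, 46°C

Primer P1: A+T=9, G+C=7 → Tm = 2(9)+4(7) = 46°C
Primer P2: A+T=8, G+C=6 → Tm = 2(8)+4(6) = 40°C
46°C vs 40°C → primer P1 is higher.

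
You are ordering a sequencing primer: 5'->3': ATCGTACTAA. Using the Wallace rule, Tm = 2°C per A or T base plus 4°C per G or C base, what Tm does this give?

26°C

Counting bases: G=1, T=3, A=4, C=2
AT pairs contribute 7, GC pairs contribute 3.
Tm = 4·3 + 2·7 = 12 + 14 = 26°C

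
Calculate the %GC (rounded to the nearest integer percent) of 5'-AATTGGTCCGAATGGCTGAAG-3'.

48%

Counting bases: T=5, C=3, G=7, A=6
G+C = 7 + 3 = 10 out of 21 bases
%GC = 10/21 × 100 = 47.62% ≈ 48%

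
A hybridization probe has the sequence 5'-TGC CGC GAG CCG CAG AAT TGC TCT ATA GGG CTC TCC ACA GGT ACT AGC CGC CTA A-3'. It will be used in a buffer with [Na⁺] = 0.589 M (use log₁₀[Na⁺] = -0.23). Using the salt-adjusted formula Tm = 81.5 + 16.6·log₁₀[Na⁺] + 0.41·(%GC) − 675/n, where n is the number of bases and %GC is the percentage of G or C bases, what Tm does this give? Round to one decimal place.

89.3°C

Length n = 55. Counting bases: C=18, A=12, T=11, G=14
G+C = 32, so %GC = 32/55 × 100 = 58.182%
Salt term: 16.6 × (-0.23) = -3.818
GC term: 0.41 × 58.182 = 23.855; length term: −675/55 = −12.273
Tm = 81.5 + (-3.818) + 23.855 − 12.273 = 89.264 → 89.3°C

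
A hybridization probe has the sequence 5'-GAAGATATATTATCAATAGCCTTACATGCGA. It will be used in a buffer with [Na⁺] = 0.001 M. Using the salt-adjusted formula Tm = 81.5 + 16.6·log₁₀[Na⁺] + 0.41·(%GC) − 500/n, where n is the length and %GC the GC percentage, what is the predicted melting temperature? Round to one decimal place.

Length n = 31. Base counts: C=5, G=5, T=9, A=12
G+C = 10, so %GC = 10/31 × 100 = 32.258%
Salt term: 16.6 × (-3) = -49.8
GC term: 0.41 × 32.258 = 13.226; length term: −500/31 = −16.129
Tm = 81.5 + (-49.8) + 13.226 − 16.129 = 28.797 → 28.8°C

28.8°C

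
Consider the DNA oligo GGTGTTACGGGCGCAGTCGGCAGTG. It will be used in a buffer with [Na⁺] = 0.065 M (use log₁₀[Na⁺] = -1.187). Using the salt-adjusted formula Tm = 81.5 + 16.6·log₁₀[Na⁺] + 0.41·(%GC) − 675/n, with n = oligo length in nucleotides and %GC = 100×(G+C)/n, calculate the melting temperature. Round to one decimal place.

Length n = 25. Scanning the sequence gives T=5, A=3, G=12, C=5.
G+C = 17, so %GC = 17/25 × 100 = 68%
Salt term: 16.6 × (-1.187) = -19.704
GC term: 0.41 × 68 = 27.88; length term: −675/25 = −27
Tm = 81.5 + (-19.704) + 27.88 − 27 = 62.676 → 62.7°C

62.7°C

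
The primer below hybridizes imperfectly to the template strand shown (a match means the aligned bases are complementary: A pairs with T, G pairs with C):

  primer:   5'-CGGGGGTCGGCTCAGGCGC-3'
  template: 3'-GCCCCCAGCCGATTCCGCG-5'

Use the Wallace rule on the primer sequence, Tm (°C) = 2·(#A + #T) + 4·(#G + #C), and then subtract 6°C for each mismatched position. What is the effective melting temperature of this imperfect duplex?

64°C

Primer base counts: A=1, T=2, G=10, C=6 → A+T=3, G+C=16
Perfect-match Tm = 2(3) + 4(16) = 6 + 64 = 70°C
Mismatches (positions where the bases are not complementary): 1 (at position 13)
Effective Tm = 70 − 1×6 = 70 − 6 = 64°C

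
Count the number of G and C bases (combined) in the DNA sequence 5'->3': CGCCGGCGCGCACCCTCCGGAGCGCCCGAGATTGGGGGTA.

31

C=15, G=16, A=5, T=4
Total G or C: 16 + 15 = 31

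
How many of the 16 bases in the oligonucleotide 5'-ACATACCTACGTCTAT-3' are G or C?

A=5, T=5, G=1, C=5
G+C = 1 + 5 = 6

6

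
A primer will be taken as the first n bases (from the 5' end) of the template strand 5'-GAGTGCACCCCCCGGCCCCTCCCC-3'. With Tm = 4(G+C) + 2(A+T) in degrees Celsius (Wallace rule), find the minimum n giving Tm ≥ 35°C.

First 10 bases: GAGTGCACCC → Tm = 34°C (< 35°C)
First 11 bases: GAGTGCACCCC → Tm = 38°C (≥ 35°C)
Each additional base adds 2°C (A/T) or 4°C (G/C), so Tm is non-decreasing in n; n = 11 is the first length to reach 35°C.

n = 11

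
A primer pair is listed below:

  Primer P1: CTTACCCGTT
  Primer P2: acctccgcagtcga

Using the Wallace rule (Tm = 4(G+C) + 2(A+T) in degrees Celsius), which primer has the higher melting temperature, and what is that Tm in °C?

Primer P1: A+T=5, G+C=5 → Tm = 2(5)+4(5) = 30°C
Primer P2: A+T=5, G+C=9 → Tm = 2(5)+4(9) = 46°C
30°C vs 46°C → primer P2 is higher.

Primer P2, 46°C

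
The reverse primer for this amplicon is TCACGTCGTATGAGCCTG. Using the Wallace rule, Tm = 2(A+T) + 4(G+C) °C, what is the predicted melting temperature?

56°C

Base counts: A=3, C=5, T=5, G=5
So N_AT = 8 and N_GC = 10.
Tm = 4·10 + 2·8 = 40 + 16 = 56°C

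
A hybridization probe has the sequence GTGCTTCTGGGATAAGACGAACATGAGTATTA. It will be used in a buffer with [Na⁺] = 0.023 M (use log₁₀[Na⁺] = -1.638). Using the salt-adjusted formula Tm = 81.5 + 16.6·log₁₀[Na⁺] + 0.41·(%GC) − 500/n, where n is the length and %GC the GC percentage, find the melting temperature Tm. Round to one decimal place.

55.3°C

Length n = 32. Scanning the sequence gives G=9, C=4, A=10, T=9.
G+C = 13, so %GC = 13/32 × 100 = 40.625%
Salt term: 16.6 × (-1.638) = -27.191
GC term: 0.41 × 40.625 = 16.656; length term: −500/32 = −15.625
Tm = 81.5 + (-27.191) + 16.656 − 15.625 = 55.34 → 55.3°C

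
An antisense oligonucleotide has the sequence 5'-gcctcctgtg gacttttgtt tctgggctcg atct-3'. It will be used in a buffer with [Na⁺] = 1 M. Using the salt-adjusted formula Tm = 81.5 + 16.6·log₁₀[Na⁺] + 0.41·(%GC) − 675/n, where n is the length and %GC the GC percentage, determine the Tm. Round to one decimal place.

83.4°C

Length n = 34. Counting bases: G=9, C=9, A=2, T=14
G+C = 18, so %GC = 18/34 × 100 = 52.941%
Salt term: 16.6 × (0) = 0
GC term: 0.41 × 52.941 = 21.706; length term: −675/34 = −19.853
Tm = 81.5 + (0) + 21.706 − 19.853 = 83.353 → 83.4°C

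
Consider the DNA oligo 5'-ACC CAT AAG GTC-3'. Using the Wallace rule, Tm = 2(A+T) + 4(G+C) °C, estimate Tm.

Base counts: A=4, T=2, C=4, G=2
A+T = 6, G+C = 6
Tm = 2×6 + 4×6 = 36°C

36°C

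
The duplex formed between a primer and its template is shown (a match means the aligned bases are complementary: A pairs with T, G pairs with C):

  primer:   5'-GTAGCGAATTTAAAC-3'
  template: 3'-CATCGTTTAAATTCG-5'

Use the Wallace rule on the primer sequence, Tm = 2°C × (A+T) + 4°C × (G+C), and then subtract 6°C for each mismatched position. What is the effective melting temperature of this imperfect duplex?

28°C

Primer base counts: A=6, T=4, G=3, C=2 → A+T=10, G+C=5
Perfect-match Tm = 2(10) + 4(5) = 20 + 20 = 40°C
Mismatches (positions where the bases are not complementary): 2 (at positions 6, 14)
Effective Tm = 40 − 2×6 = 40 − 12 = 28°C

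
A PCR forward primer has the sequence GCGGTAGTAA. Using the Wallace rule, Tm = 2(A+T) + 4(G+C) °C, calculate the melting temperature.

Base counts: T=2, A=3, C=1, G=4
AT pairs contribute 5, GC pairs contribute 5.
Tm = 2(5) + 4(5) = 10 + 20 = 30°C

30°C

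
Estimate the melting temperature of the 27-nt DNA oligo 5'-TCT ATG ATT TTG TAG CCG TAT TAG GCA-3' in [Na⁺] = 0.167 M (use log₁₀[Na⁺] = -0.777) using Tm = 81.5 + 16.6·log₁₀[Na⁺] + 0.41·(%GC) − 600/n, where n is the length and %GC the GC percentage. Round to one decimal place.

61.6°C

Length n = 27. Counting bases: C=4, T=11, G=6, A=6
G+C = 10, so %GC = 10/27 × 100 = 37.037%
Salt term: 16.6 × (-0.777) = -12.898
GC term: 0.41 × 37.037 = 15.185; length term: −600/27 = −22.222
Tm = 81.5 + (-12.898) + 15.185 − 22.222 = 61.565 → 61.6°C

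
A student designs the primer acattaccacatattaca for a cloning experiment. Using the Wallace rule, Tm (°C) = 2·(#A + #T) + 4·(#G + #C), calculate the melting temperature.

46°C

Scanning the sequence gives A=8, G=0, T=5, C=5.
A+T = 13, G+C = 5
Tm = 2×13 + 4×5 = 46°C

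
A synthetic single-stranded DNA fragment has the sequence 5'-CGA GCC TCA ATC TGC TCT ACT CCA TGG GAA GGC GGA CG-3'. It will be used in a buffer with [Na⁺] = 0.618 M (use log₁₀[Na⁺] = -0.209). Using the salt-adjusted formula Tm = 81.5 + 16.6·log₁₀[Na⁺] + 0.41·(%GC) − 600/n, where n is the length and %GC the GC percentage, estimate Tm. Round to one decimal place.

Length n = 38. C=12, T=7, A=8, G=11
G+C = 23, so %GC = 23/38 × 100 = 60.526%
Salt term: 16.6 × (-0.209) = -3.469
GC term: 0.41 × 60.526 = 24.816; length term: −600/38 = −15.789
Tm = 81.5 + (-3.469) + 24.816 − 15.789 = 87.058 → 87.1°C

87.1°C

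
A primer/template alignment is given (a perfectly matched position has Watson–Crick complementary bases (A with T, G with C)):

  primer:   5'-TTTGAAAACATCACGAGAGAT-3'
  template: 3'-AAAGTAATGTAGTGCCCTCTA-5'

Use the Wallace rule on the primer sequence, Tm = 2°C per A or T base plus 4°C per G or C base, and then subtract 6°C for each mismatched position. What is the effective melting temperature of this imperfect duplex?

Primer base counts: A=9, T=5, G=4, C=3 → A+T=14, G+C=7
Perfect-match Tm = 2(14) + 4(7) = 28 + 28 = 56°C
Mismatches (positions where the bases are not complementary): 4 (at positions 4, 6, 7, 16)
Effective Tm = 56 − 4×6 = 56 − 24 = 32°C

32°C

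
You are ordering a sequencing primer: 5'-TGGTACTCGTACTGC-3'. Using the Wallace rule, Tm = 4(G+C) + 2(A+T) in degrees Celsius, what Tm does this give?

46°C

G=4, A=2, T=5, C=4
So N_AT = 7 and N_GC = 8.
Tm = 2(7) + 4(8) = 14 + 32 = 46°C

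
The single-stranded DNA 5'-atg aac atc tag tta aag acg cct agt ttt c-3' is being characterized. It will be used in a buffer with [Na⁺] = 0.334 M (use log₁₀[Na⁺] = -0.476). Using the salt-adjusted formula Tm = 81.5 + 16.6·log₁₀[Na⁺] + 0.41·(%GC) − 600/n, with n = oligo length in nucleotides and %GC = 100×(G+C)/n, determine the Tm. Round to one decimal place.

68.8°C

Length n = 31. A=10, T=10, C=6, G=5
G+C = 11, so %GC = 11/31 × 100 = 35.484%
Salt term: 16.6 × (-0.476) = -7.902
GC term: 0.41 × 35.484 = 14.548; length term: −600/31 = −19.355
Tm = 81.5 + (-7.902) + 14.548 − 19.355 = 68.791 → 68.8°C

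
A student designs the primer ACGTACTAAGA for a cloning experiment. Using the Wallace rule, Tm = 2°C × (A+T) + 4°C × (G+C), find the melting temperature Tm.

30°C

Counting bases: G=2, C=2, T=2, A=5
AT pairs contribute 7, GC pairs contribute 4.
Tm = 2×7 + 4×4 = 30°C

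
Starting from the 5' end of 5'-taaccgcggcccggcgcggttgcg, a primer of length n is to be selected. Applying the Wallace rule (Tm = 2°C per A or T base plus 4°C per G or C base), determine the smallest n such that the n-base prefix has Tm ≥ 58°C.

n = 16

First 15 bases: TAACCGCGGCCCGGC → Tm = 54°C (< 58°C)
First 16 bases: TAACCGCGGCCCGGCG → Tm = 58°C (≥ 58°C)
Each additional base adds 2°C (A/T) or 4°C (G/C), so Tm is non-decreasing in n; n = 16 is the first length to reach 58°C.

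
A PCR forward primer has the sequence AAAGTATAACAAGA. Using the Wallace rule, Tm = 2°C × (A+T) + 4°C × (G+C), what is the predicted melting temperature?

34°C

Base counts: T=2, G=2, C=1, A=9
AT pairs contribute 11, GC pairs contribute 3.
Tm = 2×11 + 4×3 = 34°C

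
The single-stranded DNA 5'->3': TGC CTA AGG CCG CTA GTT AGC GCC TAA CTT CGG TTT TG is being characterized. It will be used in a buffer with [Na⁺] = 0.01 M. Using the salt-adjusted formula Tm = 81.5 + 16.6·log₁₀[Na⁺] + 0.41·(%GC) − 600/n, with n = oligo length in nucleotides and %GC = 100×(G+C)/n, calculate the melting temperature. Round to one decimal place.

Length n = 38. Counting bases: C=10, G=10, T=12, A=6
G+C = 20, so %GC = 20/38 × 100 = 52.632%
Salt term: 16.6 × (-2) = -33.2
GC term: 0.41 × 52.632 = 21.579; length term: −600/38 = −15.789
Tm = 81.5 + (-33.2) + 21.579 − 15.789 = 54.09 → 54.1°C

54.1°C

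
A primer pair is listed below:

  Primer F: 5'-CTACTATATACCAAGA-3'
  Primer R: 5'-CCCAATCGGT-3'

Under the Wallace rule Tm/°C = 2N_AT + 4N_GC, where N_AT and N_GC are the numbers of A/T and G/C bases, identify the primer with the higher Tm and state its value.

Primer F: A+T=11, G+C=5 → Tm = 2(11)+4(5) = 42°C
Primer R: A+T=4, G+C=6 → Tm = 2(4)+4(6) = 32°C
42°C vs 32°C → primer F is higher.

Primer F, 42°C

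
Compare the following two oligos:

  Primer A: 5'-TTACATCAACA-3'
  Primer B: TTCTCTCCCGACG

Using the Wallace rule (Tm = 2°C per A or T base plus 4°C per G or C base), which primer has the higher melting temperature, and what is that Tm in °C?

Primer A: A+T=8, G+C=3 → Tm = 2(8)+4(3) = 28°C
Primer B: A+T=5, G+C=8 → Tm = 2(5)+4(8) = 42°C
28°C vs 42°C → primer B is higher.

Primer B, 42°C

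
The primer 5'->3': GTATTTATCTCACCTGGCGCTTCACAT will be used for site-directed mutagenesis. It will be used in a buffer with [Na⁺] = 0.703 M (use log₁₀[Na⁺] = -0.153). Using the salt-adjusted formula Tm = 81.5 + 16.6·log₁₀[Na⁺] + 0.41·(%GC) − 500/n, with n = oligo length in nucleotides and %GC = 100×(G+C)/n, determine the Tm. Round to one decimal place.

78.7°C

Length n = 27. Base counts: G=4, A=5, C=8, T=10
G+C = 12, so %GC = 12/27 × 100 = 44.444%
Salt term: 16.6 × (-0.153) = -2.54
GC term: 0.41 × 44.444 = 18.222; length term: −500/27 = −18.519
Tm = 81.5 + (-2.54) + 18.222 − 18.519 = 78.663 → 78.7°C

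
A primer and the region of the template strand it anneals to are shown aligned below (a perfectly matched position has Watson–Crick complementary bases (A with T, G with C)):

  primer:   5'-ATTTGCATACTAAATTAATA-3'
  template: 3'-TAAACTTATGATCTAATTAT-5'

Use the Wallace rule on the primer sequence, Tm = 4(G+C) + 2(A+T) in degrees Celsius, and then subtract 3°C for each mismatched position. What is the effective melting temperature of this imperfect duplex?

Primer base counts: A=9, T=8, G=1, C=2 → A+T=17, G+C=3
Perfect-match Tm = 2(17) + 4(3) = 34 + 12 = 46°C
Mismatches (positions where the bases are not complementary): 2 (at positions 6, 13)
Effective Tm = 46 − 2×3 = 46 − 6 = 40°C

40°C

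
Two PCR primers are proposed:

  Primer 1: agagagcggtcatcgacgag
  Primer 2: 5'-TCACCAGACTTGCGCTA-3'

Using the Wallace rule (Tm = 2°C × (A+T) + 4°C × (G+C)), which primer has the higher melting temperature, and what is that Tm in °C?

Primer 1: A+T=8, G+C=12 → Tm = 2(8)+4(12) = 64°C
Primer 2: A+T=8, G+C=9 → Tm = 2(8)+4(9) = 52°C
64°C vs 52°C → primer 1 is higher.

Primer 1, 64°C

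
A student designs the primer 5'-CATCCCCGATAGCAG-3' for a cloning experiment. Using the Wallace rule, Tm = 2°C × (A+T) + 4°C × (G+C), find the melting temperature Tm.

A=4, T=2, C=6, G=3
AT pairs contribute 6, GC pairs contribute 9.
Tm = 4·9 + 2·6 = 36 + 12 = 48°C

48°C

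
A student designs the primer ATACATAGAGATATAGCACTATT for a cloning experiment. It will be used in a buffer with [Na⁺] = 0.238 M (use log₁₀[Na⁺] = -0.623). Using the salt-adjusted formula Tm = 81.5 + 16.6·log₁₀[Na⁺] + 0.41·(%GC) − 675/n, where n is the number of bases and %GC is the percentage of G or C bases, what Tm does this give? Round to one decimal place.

52.5°C

Length n = 23. G=3, C=3, T=7, A=10
G+C = 6, so %GC = 6/23 × 100 = 26.087%
Salt term: 16.6 × (-0.623) = -10.342
GC term: 0.41 × 26.087 = 10.696; length term: −675/23 = −29.348
Tm = 81.5 + (-10.342) + 10.696 − 29.348 = 52.506 → 52.5°C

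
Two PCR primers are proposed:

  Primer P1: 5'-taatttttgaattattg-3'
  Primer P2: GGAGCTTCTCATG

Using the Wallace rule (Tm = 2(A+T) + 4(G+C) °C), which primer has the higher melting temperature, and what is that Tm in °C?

Primer P2, 40°C

Primer P1: A+T=15, G+C=2 → Tm = 2(15)+4(2) = 38°C
Primer P2: A+T=6, G+C=7 → Tm = 2(6)+4(7) = 40°C
38°C vs 40°C → primer P2 is higher.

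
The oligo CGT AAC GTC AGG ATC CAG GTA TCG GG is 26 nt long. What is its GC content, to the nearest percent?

58%

Base counts: G=9, A=6, T=5, C=6
G+C = 9 + 6 = 15 out of 26 bases
%GC = 15/26 × 100 = 57.69% ≈ 58%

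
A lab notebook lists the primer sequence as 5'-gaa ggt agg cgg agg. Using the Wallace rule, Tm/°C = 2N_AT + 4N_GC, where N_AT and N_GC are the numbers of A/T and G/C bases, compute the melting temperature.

Scanning the sequence gives G=9, T=1, C=1, A=4.
So N_AT = 5 and N_GC = 10.
Tm = 2×5 + 4×10 = 50°C

50°C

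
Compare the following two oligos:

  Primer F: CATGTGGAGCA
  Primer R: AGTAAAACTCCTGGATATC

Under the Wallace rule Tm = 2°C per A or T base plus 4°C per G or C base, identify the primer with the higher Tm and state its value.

Primer R, 52°C

Primer F: A+T=5, G+C=6 → Tm = 2(5)+4(6) = 34°C
Primer R: A+T=12, G+C=7 → Tm = 2(12)+4(7) = 52°C
34°C vs 52°C → primer R is higher.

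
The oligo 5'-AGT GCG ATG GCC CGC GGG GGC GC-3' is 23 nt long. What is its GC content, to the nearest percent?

83%

Base counts: T=2, C=7, A=2, G=12
G+C = 12 + 7 = 19 out of 23 bases
%GC = 19/23 × 100 = 82.61% ≈ 83%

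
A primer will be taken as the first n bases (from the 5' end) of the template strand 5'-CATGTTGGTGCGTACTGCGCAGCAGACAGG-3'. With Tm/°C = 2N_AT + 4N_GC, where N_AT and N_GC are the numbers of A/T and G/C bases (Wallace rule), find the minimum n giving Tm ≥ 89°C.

n = 29

First 28 bases: CATGTTGGTGCGTACTGCGCAGCAGACA → Tm = 88°C (< 89°C)
First 29 bases: CATGTTGGTGCGTACTGCGCAGCAGACAG → Tm = 92°C (≥ 89°C)
Since every base adds ≥2°C, Tm only increases with n, so the threshold is first crossed at n = 29.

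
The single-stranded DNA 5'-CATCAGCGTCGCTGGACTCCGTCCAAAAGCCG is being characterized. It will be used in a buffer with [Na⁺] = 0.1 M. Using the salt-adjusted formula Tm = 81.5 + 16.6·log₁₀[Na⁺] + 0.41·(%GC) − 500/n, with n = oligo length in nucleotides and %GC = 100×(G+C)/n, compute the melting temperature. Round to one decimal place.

74.9°C

Length n = 32. Counting bases: T=5, A=7, C=12, G=8
G+C = 20, so %GC = 20/32 × 100 = 62.5%
Salt term: 16.6 × (-1) = -16.6
GC term: 0.41 × 62.5 = 25.625; length term: −500/32 = −15.625
Tm = 81.5 + (-16.6) + 25.625 − 15.625 = 74.9 → 74.9°C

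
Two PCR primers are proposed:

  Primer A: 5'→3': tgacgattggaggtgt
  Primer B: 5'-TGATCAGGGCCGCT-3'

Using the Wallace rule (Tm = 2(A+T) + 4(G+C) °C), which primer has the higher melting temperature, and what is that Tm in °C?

Primer A: A+T=8, G+C=8 → Tm = 2(8)+4(8) = 48°C
Primer B: A+T=5, G+C=9 → Tm = 2(5)+4(9) = 46°C
48°C vs 46°C → primer A is higher.

Primer A, 48°C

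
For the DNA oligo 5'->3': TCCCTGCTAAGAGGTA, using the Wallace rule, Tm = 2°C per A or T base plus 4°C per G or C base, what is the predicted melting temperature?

48°C

T=4, G=4, C=4, A=4
AT pairs contribute 8, GC pairs contribute 8.
Tm = 2×8 + 4×8 = 48°C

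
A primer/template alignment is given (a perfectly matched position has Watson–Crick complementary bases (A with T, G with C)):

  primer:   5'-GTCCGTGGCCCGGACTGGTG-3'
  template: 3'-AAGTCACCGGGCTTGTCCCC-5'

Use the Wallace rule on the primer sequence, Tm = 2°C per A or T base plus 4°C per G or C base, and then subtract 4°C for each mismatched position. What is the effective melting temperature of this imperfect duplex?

Primer base counts: A=1, T=4, G=9, C=6 → A+T=5, G+C=15
Perfect-match Tm = 2(5) + 4(15) = 10 + 60 = 70°C
Mismatches (positions where the bases are not complementary): 5 (at positions 1, 4, 13, 16, 19)
Effective Tm = 70 − 5×4 = 70 − 20 = 50°C

50°C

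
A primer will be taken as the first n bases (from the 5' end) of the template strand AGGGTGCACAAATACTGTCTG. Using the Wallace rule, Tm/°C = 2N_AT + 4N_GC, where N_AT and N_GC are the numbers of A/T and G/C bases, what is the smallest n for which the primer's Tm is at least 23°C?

First 6 bases: AGGGTG → Tm = 20°C (< 23°C)
First 7 bases: AGGGTGC → Tm = 24°C (≥ 23°C)
Since every base adds ≥2°C, Tm only increases with n, so the threshold is first crossed at n = 7.

n = 7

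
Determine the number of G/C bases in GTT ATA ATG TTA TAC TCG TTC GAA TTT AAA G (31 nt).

Scanning the sequence gives C=3, A=10, G=5, T=13.
G+C = 5 + 3 = 8

8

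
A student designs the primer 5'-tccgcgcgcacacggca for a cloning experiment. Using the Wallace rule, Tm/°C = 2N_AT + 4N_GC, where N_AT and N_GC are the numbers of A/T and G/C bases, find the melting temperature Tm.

60°C

Counting bases: G=5, A=3, T=1, C=8
AT pairs contribute 4, GC pairs contribute 13.
Tm = 2×4 + 4×13 = 60°C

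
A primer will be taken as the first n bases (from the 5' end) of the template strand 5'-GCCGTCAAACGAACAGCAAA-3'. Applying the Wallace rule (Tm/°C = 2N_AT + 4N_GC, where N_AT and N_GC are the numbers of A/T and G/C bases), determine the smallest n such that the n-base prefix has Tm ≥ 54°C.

n = 17

First 16 bases: GCCGTCAAACGAACAG → Tm = 50°C (< 54°C)
First 17 bases: GCCGTCAAACGAACAGC → Tm = 54°C (≥ 54°C)
Each additional base adds 2°C (A/T) or 4°C (G/C), so Tm is non-decreasing in n; n = 17 is the first length to reach 54°C.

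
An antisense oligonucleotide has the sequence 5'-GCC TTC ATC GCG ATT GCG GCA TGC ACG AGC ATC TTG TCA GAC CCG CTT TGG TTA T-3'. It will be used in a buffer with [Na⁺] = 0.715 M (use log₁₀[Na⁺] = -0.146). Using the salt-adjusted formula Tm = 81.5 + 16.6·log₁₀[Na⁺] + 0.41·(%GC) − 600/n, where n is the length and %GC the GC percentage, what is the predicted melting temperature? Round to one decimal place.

Length n = 55. Scanning the sequence gives T=16, C=16, A=9, G=14.
G+C = 30, so %GC = 30/55 × 100 = 54.545%
Salt term: 16.6 × (-0.146) = -2.424
GC term: 0.41 × 54.545 = 22.363; length term: −600/55 = −10.909
Tm = 81.5 + (-2.424) + 22.363 − 10.909 = 90.53 → 90.5°C

90.5°C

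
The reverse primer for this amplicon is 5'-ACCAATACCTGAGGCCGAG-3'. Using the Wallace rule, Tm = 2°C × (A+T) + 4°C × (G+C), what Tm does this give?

Base counts: C=6, T=2, G=5, A=6
So N_AT = 8 and N_GC = 11.
Tm = 2(8) + 4(11) = 16 + 44 = 60°C

60°C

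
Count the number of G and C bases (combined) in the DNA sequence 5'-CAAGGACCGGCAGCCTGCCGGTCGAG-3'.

Counting bases: G=10, A=5, T=2, C=9
G+C = 10 + 9 = 19

19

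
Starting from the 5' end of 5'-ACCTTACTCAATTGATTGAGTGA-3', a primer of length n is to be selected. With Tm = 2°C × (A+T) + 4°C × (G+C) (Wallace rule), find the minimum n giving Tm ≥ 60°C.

n = 22

First 21 bases: ACCTTACTCAATTGATTGAGT → Tm = 56°C (< 60°C)
First 22 bases: ACCTTACTCAATTGATTGAGTG → Tm = 60°C (≥ 60°C)
Each additional base adds 2°C (A/T) or 4°C (G/C), so Tm is non-decreasing in n; n = 22 is the first length to reach 60°C.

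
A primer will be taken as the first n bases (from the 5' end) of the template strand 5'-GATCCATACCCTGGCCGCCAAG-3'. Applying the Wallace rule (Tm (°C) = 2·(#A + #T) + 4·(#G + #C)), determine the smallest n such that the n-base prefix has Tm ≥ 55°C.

First 16 bases: GATCCATACCCTGGCC → Tm = 52°C (< 55°C)
First 17 bases: GATCCATACCCTGGCCG → Tm = 56°C (≥ 55°C)
Since every base adds ≥2°C, Tm only increases with n, so the threshold is first crossed at n = 17.

n = 17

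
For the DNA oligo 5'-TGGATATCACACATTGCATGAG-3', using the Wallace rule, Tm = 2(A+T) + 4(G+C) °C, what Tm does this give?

62°C

Base counts: T=6, A=7, G=5, C=4
AT pairs contribute 13, GC pairs contribute 9.
Tm = 2(13) + 4(9) = 26 + 36 = 62°C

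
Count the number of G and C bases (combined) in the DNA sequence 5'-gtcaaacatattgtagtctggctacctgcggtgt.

Counting bases: C=7, A=7, G=9, T=11
G+C = 9 + 7 = 16

16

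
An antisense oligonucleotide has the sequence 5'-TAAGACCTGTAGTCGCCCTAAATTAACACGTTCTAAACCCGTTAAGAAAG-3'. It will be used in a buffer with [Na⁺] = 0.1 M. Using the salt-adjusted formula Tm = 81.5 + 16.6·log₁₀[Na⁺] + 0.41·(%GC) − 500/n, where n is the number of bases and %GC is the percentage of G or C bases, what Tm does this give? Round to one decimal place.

Length n = 50. Scanning the sequence gives A=18, G=8, T=12, C=12.
G+C = 20, so %GC = 20/50 × 100 = 40%
Salt term: 16.6 × (-1) = -16.6
GC term: 0.41 × 40 = 16.4; length term: −500/50 = −10
Tm = 81.5 + (-16.6) + 16.4 − 10 = 71.3 → 71.3°C

71.3°C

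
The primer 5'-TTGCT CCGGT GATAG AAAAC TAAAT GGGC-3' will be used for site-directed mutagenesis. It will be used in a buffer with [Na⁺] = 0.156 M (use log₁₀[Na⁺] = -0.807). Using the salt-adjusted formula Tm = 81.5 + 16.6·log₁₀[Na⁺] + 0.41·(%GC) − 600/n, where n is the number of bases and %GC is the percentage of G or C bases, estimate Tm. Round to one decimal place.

65.8°C

Length n = 29. G=8, A=9, T=7, C=5
G+C = 13, so %GC = 13/29 × 100 = 44.828%
Salt term: 16.6 × (-0.807) = -13.396
GC term: 0.41 × 44.828 = 18.379; length term: −600/29 = −20.69
Tm = 81.5 + (-13.396) + 18.379 − 20.69 = 65.793 → 65.8°C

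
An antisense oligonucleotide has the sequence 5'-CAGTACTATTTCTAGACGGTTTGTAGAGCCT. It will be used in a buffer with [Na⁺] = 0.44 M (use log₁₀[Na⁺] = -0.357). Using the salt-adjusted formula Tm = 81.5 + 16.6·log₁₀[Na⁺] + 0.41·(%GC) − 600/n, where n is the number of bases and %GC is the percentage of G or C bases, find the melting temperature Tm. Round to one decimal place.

73.4°C

Length n = 31. A=7, C=6, T=11, G=7
G+C = 13, so %GC = 13/31 × 100 = 41.935%
Salt term: 16.6 × (-0.357) = -5.926
GC term: 0.41 × 41.935 = 17.193; length term: −600/31 = −19.355
Tm = 81.5 + (-5.926) + 17.193 − 19.355 = 73.412 → 73.4°C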